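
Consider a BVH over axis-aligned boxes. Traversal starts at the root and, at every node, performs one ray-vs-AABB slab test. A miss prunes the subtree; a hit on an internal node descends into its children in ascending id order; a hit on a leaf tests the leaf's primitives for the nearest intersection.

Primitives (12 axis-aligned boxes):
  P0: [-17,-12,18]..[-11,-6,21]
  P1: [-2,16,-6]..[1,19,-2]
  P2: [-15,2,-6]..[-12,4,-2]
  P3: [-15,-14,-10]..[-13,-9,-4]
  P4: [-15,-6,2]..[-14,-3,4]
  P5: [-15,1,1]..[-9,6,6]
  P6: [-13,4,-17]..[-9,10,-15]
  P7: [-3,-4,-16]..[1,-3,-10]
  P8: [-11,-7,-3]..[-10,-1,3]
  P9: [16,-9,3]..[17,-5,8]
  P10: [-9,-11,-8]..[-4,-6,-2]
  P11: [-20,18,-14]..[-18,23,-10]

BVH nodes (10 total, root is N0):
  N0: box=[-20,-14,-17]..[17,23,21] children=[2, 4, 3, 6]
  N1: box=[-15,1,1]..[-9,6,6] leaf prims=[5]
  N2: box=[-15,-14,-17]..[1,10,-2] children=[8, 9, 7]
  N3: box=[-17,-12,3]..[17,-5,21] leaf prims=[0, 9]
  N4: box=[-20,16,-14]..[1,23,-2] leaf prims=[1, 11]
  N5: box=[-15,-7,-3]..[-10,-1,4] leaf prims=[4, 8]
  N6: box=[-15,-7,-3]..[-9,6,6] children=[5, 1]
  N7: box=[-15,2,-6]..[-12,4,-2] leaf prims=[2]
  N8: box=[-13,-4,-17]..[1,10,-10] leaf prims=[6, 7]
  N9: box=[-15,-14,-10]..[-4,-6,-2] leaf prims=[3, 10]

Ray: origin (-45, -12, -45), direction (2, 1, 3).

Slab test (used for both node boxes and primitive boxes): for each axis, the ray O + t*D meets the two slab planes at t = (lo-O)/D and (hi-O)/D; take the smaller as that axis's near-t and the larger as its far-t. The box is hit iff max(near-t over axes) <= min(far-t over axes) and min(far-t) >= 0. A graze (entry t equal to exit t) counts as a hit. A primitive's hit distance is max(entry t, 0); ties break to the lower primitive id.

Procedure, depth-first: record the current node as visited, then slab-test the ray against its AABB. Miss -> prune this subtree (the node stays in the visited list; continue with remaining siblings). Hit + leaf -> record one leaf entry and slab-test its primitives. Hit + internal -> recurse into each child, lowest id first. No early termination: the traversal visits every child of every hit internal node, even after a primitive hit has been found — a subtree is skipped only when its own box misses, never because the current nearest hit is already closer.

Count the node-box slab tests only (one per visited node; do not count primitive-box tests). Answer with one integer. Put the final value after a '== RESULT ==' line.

Traverse from the root:
N0 x:[25/2,31] y:[-2,35] z:[28/3,22] -> hit [25/2,22], descend [2, 3, 4, 6]
  N2 x:[15,23] y:[-2,22] z:[28/3,43/3] -> miss, prune
  N3 x:[14,31] y:[0,7] z:[16,22] -> miss, prune
  N4 x:[25/2,23] y:[28,35] z:[31/3,43/3] -> miss, prune
  N6 x:[15,18] y:[5,18] z:[14,17] -> hit [15,17], descend [1, 5]
    N1 x:[15,18] y:[13,18] z:[46/3,17] -> hit [46/3,17] leaf, test {P5@t=46/3}
    N5 x:[15,35/2] y:[5,11] z:[14,49/3] -> miss, prune

Summary -> nodes [0, 2, 3, 4, 6, 1, 5]; box-tests=7; leaf-entries=1; first=P5

== RESULT ==
7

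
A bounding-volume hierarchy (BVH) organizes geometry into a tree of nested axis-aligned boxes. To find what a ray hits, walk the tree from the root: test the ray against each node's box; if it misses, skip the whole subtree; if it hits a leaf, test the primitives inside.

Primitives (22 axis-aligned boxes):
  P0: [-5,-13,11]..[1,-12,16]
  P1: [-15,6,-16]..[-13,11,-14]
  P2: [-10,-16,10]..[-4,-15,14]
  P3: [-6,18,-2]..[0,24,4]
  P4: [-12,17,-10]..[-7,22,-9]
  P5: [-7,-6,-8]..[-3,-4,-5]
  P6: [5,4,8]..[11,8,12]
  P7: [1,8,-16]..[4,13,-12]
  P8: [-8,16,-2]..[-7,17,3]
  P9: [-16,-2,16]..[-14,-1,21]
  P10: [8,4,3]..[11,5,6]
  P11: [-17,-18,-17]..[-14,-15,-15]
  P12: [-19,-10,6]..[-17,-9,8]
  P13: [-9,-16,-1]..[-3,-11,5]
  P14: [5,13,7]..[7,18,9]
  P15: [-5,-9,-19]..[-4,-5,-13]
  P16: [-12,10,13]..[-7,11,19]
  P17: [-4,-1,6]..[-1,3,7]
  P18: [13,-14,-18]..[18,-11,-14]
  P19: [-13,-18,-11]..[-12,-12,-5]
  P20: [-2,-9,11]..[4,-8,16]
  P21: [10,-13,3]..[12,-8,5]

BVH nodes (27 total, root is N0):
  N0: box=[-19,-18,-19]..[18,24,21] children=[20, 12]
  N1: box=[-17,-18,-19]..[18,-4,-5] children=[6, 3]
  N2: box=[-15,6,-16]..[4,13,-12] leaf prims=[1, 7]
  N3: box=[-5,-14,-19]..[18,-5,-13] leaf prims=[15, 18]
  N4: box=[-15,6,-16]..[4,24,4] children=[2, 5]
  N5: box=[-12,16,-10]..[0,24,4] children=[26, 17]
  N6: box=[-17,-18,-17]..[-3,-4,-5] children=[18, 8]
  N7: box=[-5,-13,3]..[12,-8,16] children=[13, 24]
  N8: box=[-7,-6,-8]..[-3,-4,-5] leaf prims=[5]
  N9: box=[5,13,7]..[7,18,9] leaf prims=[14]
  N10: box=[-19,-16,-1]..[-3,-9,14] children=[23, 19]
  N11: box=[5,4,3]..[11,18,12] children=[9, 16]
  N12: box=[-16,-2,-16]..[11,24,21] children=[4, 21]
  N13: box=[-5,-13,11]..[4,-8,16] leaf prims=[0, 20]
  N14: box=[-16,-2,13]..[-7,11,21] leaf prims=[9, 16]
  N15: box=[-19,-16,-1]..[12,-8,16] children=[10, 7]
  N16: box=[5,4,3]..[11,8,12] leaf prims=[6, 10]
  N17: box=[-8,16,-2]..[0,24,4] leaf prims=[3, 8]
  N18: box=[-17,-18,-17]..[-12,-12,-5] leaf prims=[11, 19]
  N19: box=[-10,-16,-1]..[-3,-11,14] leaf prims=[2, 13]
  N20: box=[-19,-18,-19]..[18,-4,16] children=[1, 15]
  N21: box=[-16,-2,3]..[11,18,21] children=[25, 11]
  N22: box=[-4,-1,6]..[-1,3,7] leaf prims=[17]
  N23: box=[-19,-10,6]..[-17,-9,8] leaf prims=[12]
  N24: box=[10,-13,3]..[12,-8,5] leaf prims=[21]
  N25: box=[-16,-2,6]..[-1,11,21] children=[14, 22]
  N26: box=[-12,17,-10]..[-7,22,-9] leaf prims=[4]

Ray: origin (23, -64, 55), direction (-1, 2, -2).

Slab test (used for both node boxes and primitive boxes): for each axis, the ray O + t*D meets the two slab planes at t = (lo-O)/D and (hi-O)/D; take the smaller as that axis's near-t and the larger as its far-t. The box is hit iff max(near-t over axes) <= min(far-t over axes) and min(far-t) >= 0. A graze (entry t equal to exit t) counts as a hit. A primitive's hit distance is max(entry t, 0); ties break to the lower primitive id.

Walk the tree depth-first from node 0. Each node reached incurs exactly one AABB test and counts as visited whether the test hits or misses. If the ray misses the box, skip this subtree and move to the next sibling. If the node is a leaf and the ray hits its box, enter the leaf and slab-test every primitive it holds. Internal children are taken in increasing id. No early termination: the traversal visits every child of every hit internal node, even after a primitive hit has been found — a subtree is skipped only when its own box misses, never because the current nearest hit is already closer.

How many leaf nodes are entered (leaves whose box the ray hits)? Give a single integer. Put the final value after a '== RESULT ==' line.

Traverse from the root:
N0 x:[5,42] y:[23,44] z:[17,37] -> hit [23,37], descend [12, 20]
  N12 x:[12,39] y:[31,44] z:[17,71/2] -> hit [31,71/2], descend [4, 21]
    N4 x:[19,38] y:[35,44] z:[51/2,71/2] -> hit [35,71/2], descend [2, 5]
      N2 x:[19,38] y:[35,77/2] z:[67/2,71/2] -> hit [35,71/2] leaf, test {P1(miss), P7(miss)}
      N5 x:[23,35] y:[40,44] z:[51/2,65/2] -> miss, prune
    N21 x:[12,39] y:[31,41] z:[17,26] -> miss, prune
  N20 x:[5,42] y:[23,30] z:[39/2,37] -> hit [23,30], descend [1, 15]
    N1 x:[5,40] y:[23,30] z:[30,37] -> hit [30,30], descend [3, 6]
      N3 x:[5,28] y:[25,59/2] z:[34,37] -> miss, prune
      N6 x:[26,40] y:[23,30] z:[30,36] -> hit [30,30], descend [8, 18]
        N8 x:[26,30] y:[29,30] z:[30,63/2] -> hit [30,30] leaf, test {P5@t=30}
        N18 x:[35,40] y:[23,26] z:[30,36] -> miss, prune
    N15 x:[11,42] y:[24,28] z:[39/2,28] -> hit [24,28], descend [7, 10]
      N7 x:[11,28] y:[51/2,28] z:[39/2,26] -> hit [51/2,26], descend [13, 24]
        N13 x:[19,28] y:[51/2,28] z:[39/2,22] -> miss, prune
        N24 x:[11,13] y:[51/2,28] z:[25,26] -> miss, prune
      N10 x:[26,42] y:[24,55/2] z:[41/2,28] -> hit [26,55/2], descend [19, 23]
        N19 x:[26,33] y:[24,53/2] z:[41/2,28] -> hit [26,53/2] leaf, test {P2(miss), P13@t=26}
        N23 x:[40,42] y:[27,55/2] z:[47/2,49/2] -> miss, prune

Visited [0, 12, 4, 2, 5, 21, 20, 1, 3, 6, 8, 18, 15, 7, 13, 24, 10, 19, 23]. Tests: 19 box, 3 leaf. Nearest: P13.

== RESULT ==
3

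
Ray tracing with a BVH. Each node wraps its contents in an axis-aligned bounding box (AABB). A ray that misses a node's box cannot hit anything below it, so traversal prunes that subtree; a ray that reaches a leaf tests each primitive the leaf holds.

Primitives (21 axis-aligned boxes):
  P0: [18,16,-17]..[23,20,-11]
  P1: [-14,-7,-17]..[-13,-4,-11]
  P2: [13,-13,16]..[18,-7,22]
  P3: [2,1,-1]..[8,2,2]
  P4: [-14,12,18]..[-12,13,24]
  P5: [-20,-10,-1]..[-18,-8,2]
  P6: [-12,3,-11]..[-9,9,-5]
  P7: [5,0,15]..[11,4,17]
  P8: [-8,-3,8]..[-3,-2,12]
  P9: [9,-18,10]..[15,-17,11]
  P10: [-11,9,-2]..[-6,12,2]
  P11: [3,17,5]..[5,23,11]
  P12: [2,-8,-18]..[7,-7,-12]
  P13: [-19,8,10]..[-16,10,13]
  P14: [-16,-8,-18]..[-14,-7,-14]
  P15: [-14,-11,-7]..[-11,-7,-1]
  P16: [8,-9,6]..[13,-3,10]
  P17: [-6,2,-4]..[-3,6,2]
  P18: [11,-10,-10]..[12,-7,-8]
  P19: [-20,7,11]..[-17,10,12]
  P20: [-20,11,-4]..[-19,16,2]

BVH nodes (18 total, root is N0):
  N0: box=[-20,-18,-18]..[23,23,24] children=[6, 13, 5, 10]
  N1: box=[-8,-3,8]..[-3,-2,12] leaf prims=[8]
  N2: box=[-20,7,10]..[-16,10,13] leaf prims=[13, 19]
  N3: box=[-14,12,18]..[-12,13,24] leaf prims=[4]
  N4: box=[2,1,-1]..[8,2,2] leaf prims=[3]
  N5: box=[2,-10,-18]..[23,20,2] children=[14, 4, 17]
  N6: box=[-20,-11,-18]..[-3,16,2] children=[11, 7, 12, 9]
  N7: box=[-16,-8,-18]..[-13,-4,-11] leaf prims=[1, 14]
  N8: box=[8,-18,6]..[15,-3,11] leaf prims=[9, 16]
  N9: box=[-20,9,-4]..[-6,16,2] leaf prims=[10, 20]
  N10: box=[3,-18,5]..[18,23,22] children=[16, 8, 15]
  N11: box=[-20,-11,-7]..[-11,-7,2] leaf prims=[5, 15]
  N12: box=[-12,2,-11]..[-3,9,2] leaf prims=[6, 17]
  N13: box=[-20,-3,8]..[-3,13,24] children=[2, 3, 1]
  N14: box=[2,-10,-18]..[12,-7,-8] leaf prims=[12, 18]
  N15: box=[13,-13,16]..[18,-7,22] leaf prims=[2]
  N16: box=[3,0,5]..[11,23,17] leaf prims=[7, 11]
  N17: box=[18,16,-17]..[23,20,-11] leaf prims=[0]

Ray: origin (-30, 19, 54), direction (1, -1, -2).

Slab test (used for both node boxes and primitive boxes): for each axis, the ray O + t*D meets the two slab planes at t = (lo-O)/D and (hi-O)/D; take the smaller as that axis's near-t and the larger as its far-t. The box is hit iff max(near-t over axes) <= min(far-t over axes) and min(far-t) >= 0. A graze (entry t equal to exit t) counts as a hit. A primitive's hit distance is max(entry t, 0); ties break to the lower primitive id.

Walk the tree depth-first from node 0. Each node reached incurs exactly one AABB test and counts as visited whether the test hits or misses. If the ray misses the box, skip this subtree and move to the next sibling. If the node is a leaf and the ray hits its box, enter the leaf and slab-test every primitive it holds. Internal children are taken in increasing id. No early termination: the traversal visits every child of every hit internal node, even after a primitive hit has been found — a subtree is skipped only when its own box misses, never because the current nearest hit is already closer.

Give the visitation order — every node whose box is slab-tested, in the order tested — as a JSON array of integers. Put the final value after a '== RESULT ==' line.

Traverse from the root:
N0 x:[10,53] y:[-4,37] z:[15,36] -> hit [15,36], descend [5, 6, 10, 13]
  N5 x:[32,53] y:[-1,29] z:[26,36] -> miss, prune
  N6 x:[10,27] y:[3,30] z:[26,36] -> hit [26,27], descend [7, 9, 11, 12]
    N7 x:[14,17] y:[23,27] z:[65/2,36] -> miss, prune
    N9 x:[10,24] y:[3,10] z:[26,29] -> miss, prune
    N11 x:[10,19] y:[26,30] z:[26,61/2] -> miss, prune
    N12 x:[18,27] y:[10,17] z:[26,65/2] -> miss, prune
  N10 x:[33,48] y:[-4,37] z:[16,49/2] -> miss, prune
  N13 x:[10,27] y:[6,22] z:[15,23] -> hit [15,22], descend [1, 2, 3]
    N1 x:[22,27] y:[21,22] z:[21,23] -> hit [22,22] leaf, test {P8@t=22}
    N2 x:[10,14] y:[9,12] z:[41/2,22] -> miss, prune
    N3 x:[16,18] y:[6,7] z:[15,18] -> miss, prune

Visited [0, 5, 6, 7, 9, 11, 12, 10, 13, 1, 2, 3]. Tests: 12 box, 1 leaf. Nearest: P8.

== RESULT ==
[0, 5, 6, 7, 9, 11, 12, 10, 13, 1, 2, 3]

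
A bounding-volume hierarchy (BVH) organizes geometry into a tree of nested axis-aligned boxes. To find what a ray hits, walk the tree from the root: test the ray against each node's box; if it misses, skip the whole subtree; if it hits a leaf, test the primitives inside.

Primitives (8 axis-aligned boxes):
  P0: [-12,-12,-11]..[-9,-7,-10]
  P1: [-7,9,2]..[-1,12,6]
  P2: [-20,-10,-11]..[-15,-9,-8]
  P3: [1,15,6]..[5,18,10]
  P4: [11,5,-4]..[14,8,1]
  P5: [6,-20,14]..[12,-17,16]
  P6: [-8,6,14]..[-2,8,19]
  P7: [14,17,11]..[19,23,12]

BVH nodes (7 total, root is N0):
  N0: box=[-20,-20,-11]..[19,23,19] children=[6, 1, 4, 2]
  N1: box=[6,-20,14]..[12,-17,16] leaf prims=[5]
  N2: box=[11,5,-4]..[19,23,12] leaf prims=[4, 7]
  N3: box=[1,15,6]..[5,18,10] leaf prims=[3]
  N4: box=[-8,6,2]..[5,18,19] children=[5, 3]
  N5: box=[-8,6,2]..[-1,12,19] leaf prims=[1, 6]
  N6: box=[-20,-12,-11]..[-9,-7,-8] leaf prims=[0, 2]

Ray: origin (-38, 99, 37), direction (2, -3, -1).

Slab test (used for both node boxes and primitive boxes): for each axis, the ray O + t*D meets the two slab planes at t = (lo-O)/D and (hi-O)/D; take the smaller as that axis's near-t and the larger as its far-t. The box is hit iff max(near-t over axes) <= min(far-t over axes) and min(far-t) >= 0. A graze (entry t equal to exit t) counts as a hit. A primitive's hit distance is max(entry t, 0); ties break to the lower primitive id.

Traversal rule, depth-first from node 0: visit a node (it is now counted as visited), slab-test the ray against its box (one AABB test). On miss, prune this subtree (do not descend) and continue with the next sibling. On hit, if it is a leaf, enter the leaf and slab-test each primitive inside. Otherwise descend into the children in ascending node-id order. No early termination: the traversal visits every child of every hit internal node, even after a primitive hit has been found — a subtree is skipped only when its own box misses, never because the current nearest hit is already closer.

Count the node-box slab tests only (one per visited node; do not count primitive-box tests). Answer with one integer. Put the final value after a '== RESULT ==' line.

Trace the traversal:
N0 x:[9,57/2] y:[76/3,119/3] z:[18,48] -> hit [76/3,57/2], descend [1, 2, 4, 6]
  N1 x:[22,25] y:[116/3,119/3] z:[21,23] -> miss, prune
  N2 x:[49/2,57/2] y:[76/3,94/3] z:[25,41] -> hit [76/3,57/2] leaf, test {P4(miss), P7@t=26}
  N4 x:[15,43/2] y:[27,31] z:[18,35] -> miss, prune
  N6 x:[9,29/2] y:[106/3,37] z:[45,48] -> miss, prune

order=[0, 1, 2, 4, 6]  |boxes|=5  |leaves|=1  hit=P7

== RESULT ==
5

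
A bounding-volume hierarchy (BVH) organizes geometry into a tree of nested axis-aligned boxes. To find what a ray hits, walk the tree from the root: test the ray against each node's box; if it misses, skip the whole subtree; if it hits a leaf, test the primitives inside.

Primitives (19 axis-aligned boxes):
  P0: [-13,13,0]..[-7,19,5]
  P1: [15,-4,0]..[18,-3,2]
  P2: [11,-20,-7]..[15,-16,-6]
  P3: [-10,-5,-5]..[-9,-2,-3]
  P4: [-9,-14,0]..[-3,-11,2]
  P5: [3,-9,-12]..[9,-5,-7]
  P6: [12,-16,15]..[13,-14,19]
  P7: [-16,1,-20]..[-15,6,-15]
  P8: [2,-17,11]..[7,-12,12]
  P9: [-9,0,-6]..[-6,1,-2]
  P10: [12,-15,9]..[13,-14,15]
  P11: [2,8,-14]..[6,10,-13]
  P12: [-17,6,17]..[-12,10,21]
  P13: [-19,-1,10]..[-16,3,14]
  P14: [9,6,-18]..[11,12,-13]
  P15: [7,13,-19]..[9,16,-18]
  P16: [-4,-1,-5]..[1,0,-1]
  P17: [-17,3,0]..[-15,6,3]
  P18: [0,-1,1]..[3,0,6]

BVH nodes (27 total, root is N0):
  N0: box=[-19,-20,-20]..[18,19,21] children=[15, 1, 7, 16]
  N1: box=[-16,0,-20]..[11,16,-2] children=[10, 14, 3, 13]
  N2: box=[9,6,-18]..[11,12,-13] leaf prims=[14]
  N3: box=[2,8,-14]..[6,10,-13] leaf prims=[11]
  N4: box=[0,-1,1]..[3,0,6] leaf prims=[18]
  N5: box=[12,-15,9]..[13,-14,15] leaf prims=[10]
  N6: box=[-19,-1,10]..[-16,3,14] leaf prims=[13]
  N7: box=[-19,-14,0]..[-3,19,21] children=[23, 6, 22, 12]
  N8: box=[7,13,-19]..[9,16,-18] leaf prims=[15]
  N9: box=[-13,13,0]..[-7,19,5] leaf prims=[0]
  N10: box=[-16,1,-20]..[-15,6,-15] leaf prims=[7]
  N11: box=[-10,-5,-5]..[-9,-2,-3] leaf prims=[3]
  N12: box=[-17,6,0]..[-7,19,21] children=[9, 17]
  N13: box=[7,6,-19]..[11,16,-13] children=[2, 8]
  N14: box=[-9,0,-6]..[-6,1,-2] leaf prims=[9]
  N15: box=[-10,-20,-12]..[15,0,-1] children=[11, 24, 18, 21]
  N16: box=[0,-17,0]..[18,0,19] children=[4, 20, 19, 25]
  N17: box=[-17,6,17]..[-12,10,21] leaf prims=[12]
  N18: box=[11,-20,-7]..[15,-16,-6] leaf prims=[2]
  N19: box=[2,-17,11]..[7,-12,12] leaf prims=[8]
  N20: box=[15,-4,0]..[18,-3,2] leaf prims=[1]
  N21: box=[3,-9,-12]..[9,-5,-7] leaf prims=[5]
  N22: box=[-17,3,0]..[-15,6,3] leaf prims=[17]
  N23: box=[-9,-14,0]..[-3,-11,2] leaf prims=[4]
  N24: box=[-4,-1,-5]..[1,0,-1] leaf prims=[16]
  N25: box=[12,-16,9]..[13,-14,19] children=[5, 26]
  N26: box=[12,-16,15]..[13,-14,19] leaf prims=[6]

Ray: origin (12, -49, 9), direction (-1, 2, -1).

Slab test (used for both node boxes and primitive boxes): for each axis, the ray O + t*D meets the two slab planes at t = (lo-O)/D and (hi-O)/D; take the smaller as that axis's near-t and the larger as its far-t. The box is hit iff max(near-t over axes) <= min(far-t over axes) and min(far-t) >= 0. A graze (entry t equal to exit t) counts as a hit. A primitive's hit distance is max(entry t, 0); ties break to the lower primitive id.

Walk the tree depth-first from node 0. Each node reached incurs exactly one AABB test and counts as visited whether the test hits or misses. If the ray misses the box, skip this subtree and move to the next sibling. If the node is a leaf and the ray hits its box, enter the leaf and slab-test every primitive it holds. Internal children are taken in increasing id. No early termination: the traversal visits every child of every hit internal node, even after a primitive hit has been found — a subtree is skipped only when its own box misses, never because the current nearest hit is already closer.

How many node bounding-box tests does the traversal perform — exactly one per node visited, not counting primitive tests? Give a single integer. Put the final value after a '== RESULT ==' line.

Traverse from the root:
N0 x:[-6,31] y:[29/2,34] z:[-12,29] -> hit [29/2,29], descend [1, 7, 15, 16]
  N1 x:[1,28] y:[49/2,65/2] z:[11,29] -> hit [49/2,28], descend [3, 10, 13, 14]
    N3 x:[6,10] y:[57/2,59/2] z:[22,23] -> miss, prune
    N10 x:[27,28] y:[25,55/2] z:[24,29] -> hit [27,55/2] leaf, test {P7@t=27}
    N13 x:[1,5] y:[55/2,65/2] z:[22,28] -> miss, prune
    N14 x:[18,21] y:[49/2,25] z:[11,15] -> miss, prune
  N7 x:[15,31] y:[35/2,34] z:[-12,9] -> miss, prune
  N15 x:[-3,22] y:[29/2,49/2] z:[10,21] -> hit [29/2,21], descend [11, 18, 21, 24]
    N11 x:[21,22] y:[22,47/2] z:[12,14] -> miss, prune
    N18 x:[-3,1] y:[29/2,33/2] z:[15,16] -> miss, prune
    N21 x:[3,9] y:[20,22] z:[16,21] -> miss, prune
    N24 x:[11,16] y:[24,49/2] z:[10,14] -> miss, prune
  N16 x:[-6,12] y:[16,49/2] z:[-10,9] -> miss, prune

order=[0, 1, 3, 10, 13, 14, 7, 15, 11, 18, 21, 24, 16]  |boxes|=13  |leaves|=1  hit=P7

== RESULT ==
13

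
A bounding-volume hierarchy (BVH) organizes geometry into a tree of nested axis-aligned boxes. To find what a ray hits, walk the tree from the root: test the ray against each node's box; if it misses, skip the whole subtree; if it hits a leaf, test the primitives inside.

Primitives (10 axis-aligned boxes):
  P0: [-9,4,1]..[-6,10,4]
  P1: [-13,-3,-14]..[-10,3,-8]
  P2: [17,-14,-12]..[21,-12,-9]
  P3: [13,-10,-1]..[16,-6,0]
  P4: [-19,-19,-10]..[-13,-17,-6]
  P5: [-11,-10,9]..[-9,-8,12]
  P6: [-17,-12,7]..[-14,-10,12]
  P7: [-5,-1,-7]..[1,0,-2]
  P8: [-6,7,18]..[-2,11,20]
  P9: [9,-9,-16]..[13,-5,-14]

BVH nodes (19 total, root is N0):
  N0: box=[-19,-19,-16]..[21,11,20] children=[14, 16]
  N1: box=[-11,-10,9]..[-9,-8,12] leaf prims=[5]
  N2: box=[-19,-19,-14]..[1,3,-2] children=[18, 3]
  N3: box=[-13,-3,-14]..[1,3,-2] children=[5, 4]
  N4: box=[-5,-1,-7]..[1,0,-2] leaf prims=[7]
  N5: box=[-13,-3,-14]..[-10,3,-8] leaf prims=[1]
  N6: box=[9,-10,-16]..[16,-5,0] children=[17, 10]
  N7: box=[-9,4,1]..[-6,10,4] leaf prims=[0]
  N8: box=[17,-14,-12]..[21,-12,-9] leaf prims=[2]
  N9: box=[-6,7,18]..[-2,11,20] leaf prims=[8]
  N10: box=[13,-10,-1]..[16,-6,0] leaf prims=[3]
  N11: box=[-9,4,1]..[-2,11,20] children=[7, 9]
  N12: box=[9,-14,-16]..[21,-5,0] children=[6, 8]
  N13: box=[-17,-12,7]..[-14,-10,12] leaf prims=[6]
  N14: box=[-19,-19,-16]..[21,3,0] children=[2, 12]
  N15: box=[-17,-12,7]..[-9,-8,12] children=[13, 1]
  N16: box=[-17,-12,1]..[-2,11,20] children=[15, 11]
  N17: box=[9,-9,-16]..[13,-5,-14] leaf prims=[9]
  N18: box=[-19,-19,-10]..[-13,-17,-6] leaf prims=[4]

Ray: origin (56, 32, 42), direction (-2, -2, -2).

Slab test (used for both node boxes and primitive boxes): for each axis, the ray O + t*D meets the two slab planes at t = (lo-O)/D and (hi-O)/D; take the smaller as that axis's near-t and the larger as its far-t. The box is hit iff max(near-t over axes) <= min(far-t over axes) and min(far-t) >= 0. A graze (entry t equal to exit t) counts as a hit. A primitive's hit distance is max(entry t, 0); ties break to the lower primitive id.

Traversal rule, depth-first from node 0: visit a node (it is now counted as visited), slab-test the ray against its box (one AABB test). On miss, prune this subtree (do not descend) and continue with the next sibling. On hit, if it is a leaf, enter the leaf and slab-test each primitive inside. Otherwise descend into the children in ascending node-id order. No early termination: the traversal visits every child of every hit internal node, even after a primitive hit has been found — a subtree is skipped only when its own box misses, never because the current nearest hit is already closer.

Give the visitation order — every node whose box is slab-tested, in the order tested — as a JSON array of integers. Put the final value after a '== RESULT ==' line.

Walk:
N0 x:[35/2,75/2] y:[21/2,51/2] z:[11,29] -> hit [35/2,51/2], descend [14, 16]
  N14 x:[35/2,75/2] y:[29/2,51/2] z:[21,29] -> hit [21,51/2], descend [2, 12]
    N2 x:[55/2,75/2] y:[29/2,51/2] z:[22,28] -> miss, prune
    N12 x:[35/2,47/2] y:[37/2,23] z:[21,29] -> hit [21,23], descend [6, 8]
      N6 x:[20,47/2] y:[37/2,21] z:[21,29] -> hit [21,21], descend [10, 17]
        N10 x:[20,43/2] y:[19,21] z:[21,43/2] -> hit [21,21] leaf, test {P3@t=21}
        N17 x:[43/2,47/2] y:[37/2,41/2] z:[28,29] -> miss, prune
      N8 x:[35/2,39/2] y:[22,23] z:[51/2,27] -> miss, prune
  N16 x:[29,73/2] y:[21/2,22] z:[11,41/2] -> miss, prune

9 AABB tests over nodes [0, 14, 2, 12, 6, 10, 17, 8, 16]; 1 leaf entered; closest P3.

== RESULT ==
[0, 14, 2, 12, 6, 10, 17, 8, 16]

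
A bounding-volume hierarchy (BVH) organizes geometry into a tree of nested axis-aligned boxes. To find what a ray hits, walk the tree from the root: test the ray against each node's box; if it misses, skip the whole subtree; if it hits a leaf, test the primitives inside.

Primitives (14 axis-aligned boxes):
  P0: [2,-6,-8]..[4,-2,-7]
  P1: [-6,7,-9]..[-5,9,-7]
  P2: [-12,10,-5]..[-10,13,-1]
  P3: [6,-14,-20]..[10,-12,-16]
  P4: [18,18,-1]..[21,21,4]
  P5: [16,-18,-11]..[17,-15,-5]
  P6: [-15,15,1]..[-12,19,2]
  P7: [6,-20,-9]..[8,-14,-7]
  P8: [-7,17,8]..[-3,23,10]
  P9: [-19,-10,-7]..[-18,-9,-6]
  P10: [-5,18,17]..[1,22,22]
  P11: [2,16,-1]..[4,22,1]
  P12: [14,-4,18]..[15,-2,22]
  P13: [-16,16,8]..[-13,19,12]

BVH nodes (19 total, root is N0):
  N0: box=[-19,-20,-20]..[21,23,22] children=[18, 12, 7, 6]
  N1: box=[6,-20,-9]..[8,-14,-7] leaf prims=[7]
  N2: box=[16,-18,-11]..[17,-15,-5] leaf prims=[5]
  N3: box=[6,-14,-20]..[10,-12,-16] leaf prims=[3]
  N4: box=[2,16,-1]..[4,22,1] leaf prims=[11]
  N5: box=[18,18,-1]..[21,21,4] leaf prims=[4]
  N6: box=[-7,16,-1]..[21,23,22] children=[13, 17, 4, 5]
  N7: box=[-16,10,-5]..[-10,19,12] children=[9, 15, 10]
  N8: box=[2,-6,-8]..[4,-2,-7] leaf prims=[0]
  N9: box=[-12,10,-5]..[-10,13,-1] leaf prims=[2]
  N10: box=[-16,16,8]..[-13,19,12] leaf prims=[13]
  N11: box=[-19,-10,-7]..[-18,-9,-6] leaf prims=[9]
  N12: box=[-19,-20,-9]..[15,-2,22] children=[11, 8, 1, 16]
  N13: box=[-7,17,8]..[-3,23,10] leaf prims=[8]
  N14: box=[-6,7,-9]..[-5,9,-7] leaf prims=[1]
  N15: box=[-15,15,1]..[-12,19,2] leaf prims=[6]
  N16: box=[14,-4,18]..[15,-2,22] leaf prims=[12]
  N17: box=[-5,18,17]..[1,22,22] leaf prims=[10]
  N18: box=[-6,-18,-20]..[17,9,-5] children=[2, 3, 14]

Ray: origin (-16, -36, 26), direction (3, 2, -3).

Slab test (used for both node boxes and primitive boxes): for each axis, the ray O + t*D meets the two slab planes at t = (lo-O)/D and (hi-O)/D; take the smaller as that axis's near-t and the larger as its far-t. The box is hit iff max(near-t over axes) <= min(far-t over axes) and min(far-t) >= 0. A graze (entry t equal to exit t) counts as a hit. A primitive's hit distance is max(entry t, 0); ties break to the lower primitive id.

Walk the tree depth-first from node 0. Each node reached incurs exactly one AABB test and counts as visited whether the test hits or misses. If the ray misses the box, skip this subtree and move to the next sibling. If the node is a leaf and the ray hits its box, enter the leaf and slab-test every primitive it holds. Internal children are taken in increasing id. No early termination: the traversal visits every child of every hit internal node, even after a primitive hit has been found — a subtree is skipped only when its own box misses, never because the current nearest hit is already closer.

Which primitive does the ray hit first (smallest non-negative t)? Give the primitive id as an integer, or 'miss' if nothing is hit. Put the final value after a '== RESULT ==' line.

Walk:
N0 x:[-1,37/3] y:[8,59/2] z:[4/3,46/3] -> hit [8,37/3], descend [6, 7, 12, 18]
  N6 x:[3,37/3] y:[26,59/2] z:[4/3,9] -> miss, prune
  N7 x:[0,2] y:[23,55/2] z:[14/3,31/3] -> miss, prune
  N12 x:[-1,31/3] y:[8,17] z:[4/3,35/3] -> hit [8,31/3], descend [1, 8, 11, 16]
    N1 x:[22/3,8] y:[8,11] z:[11,35/3] -> miss, prune
    N8 x:[6,20/3] y:[15,17] z:[11,34/3] -> miss, prune
    N11 x:[-1,-2/3] y:[13,27/2] z:[32/3,11] -> miss, prune
    N16 x:[10,31/3] y:[16,17] z:[4/3,8/3] -> miss, prune
  N18 x:[10/3,11] y:[9,45/2] z:[31/3,46/3] -> hit [31/3,11], descend [2, 3, 14]
    N2 x:[32/3,11] y:[9,21/2] z:[31/3,37/3] -> miss, prune
    N3 x:[22/3,26/3] y:[11,12] z:[14,46/3] -> miss, prune
    N14 x:[10/3,11/3] y:[43/2,45/2] z:[11,35/3] -> miss, prune

Visited [0, 6, 7, 12, 1, 8, 11, 16, 18, 2, 3, 14]. Tests: 12 box, 0 leaf. Nearest: miss.

== RESULT ==
miss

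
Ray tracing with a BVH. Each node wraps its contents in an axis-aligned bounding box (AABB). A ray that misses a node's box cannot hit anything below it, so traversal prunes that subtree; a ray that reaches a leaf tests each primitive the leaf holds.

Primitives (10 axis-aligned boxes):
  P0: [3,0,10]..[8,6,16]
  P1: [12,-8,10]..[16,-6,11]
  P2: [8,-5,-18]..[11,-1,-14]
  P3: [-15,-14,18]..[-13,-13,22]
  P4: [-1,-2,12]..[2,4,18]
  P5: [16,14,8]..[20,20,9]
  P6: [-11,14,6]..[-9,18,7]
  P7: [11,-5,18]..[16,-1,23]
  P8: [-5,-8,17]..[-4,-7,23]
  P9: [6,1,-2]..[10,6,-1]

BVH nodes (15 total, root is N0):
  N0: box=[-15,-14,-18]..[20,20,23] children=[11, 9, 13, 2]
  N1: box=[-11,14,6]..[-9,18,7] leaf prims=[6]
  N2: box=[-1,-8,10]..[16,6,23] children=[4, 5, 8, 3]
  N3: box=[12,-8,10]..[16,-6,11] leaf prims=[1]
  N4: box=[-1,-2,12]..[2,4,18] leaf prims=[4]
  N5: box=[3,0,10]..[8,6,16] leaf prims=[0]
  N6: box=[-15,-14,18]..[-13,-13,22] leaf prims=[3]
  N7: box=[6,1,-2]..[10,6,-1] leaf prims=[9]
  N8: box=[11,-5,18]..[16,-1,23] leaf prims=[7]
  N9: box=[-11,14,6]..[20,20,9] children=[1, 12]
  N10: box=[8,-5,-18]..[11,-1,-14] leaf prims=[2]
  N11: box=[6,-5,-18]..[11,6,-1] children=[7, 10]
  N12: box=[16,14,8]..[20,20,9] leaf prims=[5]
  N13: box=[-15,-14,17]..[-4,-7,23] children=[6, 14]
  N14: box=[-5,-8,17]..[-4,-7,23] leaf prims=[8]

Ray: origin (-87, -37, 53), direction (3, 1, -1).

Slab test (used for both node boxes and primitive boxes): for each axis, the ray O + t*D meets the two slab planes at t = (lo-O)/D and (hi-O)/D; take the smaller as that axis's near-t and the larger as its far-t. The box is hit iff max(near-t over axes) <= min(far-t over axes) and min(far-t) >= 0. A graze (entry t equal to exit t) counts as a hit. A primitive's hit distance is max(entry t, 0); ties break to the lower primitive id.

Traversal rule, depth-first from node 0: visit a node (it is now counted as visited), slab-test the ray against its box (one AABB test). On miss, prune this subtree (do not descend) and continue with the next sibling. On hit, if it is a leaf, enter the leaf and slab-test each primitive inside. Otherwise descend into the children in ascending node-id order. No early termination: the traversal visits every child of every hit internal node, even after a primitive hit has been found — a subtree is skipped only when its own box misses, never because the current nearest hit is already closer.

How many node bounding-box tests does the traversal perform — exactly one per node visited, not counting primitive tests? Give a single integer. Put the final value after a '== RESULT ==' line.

Walk:
N0 x:[24,107/3] y:[23,57] z:[30,71] -> hit [30,107/3], descend [2, 9, 11, 13]
  N2 x:[86/3,103/3] y:[29,43] z:[30,43] -> hit [30,103/3], descend [3, 4, 5, 8]
    N3 x:[33,103/3] y:[29,31] z:[42,43] -> miss, prune
    N4 x:[86/3,89/3] y:[35,41] z:[35,41] -> miss, prune
    N5 x:[30,95/3] y:[37,43] z:[37,43] -> miss, prune
    N8 x:[98/3,103/3] y:[32,36] z:[30,35] -> hit [98/3,103/3] leaf, test {P7@t=98/3}
  N9 x:[76/3,107/3] y:[51,57] z:[44,47] -> miss, prune
  N11 x:[31,98/3] y:[32,43] z:[54,71] -> miss, prune
  N13 x:[24,83/3] y:[23,30] z:[30,36] -> miss, prune

Summary -> nodes [0, 2, 3, 4, 5, 8, 9, 11, 13]; box-tests=9; leaf-entries=1; first=P7

== RESULT ==
9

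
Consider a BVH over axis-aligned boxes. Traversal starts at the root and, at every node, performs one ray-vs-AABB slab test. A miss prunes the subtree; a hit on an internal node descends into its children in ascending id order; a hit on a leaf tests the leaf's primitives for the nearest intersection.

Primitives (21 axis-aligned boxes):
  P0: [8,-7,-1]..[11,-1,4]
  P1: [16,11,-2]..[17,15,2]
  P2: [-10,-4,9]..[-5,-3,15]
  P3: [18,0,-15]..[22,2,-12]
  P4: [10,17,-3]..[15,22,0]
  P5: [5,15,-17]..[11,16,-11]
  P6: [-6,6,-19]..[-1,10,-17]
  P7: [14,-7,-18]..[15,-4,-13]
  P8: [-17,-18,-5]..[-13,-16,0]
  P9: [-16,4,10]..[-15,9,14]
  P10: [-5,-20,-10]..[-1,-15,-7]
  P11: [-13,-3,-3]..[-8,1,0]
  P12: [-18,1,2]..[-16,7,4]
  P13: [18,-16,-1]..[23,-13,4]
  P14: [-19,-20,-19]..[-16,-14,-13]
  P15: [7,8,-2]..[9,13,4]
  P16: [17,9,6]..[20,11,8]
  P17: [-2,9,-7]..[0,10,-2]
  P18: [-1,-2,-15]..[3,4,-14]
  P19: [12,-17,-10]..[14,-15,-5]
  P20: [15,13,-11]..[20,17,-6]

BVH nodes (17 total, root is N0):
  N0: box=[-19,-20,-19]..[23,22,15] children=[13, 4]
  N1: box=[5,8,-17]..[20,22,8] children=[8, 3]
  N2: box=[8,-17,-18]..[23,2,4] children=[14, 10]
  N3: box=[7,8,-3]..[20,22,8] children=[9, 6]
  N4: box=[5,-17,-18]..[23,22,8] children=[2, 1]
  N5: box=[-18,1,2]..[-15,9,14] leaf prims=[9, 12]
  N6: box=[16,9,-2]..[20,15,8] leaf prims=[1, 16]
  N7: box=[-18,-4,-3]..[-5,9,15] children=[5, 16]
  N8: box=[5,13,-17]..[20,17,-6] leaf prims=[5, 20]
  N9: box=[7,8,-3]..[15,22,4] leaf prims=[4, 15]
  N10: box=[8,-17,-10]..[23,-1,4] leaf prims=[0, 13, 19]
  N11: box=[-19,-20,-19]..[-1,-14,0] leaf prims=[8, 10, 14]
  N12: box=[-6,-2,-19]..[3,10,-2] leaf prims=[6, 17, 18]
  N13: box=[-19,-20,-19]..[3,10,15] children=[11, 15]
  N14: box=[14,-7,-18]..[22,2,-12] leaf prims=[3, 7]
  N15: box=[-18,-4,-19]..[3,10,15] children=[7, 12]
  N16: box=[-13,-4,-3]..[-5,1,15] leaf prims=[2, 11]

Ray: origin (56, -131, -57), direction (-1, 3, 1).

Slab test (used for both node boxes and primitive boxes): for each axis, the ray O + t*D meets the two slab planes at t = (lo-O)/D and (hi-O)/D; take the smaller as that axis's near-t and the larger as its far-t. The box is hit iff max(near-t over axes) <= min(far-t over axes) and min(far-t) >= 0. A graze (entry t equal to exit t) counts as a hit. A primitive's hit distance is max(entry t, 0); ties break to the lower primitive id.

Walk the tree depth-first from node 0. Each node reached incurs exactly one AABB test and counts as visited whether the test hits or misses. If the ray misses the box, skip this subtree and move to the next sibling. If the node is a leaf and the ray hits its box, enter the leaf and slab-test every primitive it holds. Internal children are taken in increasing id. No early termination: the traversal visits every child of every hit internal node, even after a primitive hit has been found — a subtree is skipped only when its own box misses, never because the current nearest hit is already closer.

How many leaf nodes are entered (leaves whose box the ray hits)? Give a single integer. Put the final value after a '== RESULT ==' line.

Traverse from the root:
N0 x:[33,75] y:[37,51] z:[38,72] -> hit [38,51], descend [4, 13]
  N4 x:[33,51] y:[38,51] z:[39,65] -> hit [39,51], descend [1, 2]
    N1 x:[36,51] y:[139/3,51] z:[40,65] -> hit [139/3,51], descend [3, 8]
      N3 x:[36,49] y:[139/3,51] z:[54,65] -> miss, prune
      N8 x:[36,51] y:[48,148/3] z:[40,51] -> hit [48,148/3] leaf, test {P5(miss), P20(miss)}
    N2 x:[33,48] y:[38,133/3] z:[39,61] -> hit [39,133/3], descend [10, 14]
      N10 x:[33,48] y:[38,130/3] z:[47,61] -> miss, prune
      N14 x:[34,42] y:[124/3,133/3] z:[39,45] -> hit [124/3,42] leaf, test {P3(miss), P7@t=124/3}
  N13 x:[53,75] y:[37,47] z:[38,72] -> miss, prune

Visited [0, 4, 1, 3, 8, 2, 10, 14, 13]. Tests: 9 box, 2 leaf. Nearest: P7.

== RESULT ==
2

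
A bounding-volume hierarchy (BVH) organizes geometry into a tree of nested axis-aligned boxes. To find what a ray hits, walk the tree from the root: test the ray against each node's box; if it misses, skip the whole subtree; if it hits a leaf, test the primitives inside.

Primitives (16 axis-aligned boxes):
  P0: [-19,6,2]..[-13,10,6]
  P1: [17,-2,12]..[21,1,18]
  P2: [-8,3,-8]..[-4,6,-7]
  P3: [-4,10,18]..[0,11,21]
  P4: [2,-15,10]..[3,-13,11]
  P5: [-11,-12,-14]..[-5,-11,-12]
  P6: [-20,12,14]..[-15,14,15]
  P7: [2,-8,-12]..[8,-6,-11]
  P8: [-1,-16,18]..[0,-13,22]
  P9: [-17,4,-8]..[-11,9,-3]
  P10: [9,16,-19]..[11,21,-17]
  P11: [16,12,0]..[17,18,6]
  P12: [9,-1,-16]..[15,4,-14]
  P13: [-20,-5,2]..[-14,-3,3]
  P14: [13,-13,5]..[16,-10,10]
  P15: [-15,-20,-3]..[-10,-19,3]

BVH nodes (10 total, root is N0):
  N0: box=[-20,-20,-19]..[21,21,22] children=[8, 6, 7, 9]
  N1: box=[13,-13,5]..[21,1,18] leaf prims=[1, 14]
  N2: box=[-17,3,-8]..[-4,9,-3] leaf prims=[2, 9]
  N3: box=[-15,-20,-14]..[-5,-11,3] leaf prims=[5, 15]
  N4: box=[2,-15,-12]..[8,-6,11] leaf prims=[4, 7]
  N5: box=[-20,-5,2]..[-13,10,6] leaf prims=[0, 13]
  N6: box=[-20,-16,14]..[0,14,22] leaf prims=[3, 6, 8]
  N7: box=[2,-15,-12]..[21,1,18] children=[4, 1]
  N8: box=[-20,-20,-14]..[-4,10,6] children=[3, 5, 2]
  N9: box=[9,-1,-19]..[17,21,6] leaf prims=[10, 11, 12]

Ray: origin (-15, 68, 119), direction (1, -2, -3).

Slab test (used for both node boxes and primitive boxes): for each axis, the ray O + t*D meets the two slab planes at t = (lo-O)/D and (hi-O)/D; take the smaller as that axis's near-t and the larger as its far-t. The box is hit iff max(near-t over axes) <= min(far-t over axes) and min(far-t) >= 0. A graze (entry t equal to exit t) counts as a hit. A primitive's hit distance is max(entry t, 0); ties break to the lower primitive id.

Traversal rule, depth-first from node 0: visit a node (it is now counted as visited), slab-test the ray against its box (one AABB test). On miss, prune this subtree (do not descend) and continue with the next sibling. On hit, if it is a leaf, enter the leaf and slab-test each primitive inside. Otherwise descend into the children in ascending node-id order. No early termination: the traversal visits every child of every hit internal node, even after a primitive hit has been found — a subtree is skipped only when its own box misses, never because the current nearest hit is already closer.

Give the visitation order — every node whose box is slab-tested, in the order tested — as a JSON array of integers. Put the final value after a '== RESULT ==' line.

Traverse from the root:
N0 x:[-5,36] y:[47/2,44] z:[97/3,46] -> hit [97/3,36], descend [6, 7, 8, 9]
  N6 x:[-5,15] y:[27,42] z:[97/3,35] -> miss, prune
  N7 x:[17,36] y:[67/2,83/2] z:[101/3,131/3] -> hit [101/3,36], descend [1, 4]
    N1 x:[28,36] y:[67/2,81/2] z:[101/3,38] -> hit [101/3,36] leaf, test {P1@t=101/3, P14(miss)}
    N4 x:[17,23] y:[37,83/2] z:[36,131/3] -> miss, prune
  N8 x:[-5,11] y:[29,44] z:[113/3,133/3] -> miss, prune
  N9 x:[24,32] y:[47/2,69/2] z:[113/3,46] -> miss, prune

order=[0, 6, 7, 1, 4, 8, 9]  |boxes|=7  |leaves|=1  hit=P1

== RESULT ==
[0, 6, 7, 1, 4, 8, 9]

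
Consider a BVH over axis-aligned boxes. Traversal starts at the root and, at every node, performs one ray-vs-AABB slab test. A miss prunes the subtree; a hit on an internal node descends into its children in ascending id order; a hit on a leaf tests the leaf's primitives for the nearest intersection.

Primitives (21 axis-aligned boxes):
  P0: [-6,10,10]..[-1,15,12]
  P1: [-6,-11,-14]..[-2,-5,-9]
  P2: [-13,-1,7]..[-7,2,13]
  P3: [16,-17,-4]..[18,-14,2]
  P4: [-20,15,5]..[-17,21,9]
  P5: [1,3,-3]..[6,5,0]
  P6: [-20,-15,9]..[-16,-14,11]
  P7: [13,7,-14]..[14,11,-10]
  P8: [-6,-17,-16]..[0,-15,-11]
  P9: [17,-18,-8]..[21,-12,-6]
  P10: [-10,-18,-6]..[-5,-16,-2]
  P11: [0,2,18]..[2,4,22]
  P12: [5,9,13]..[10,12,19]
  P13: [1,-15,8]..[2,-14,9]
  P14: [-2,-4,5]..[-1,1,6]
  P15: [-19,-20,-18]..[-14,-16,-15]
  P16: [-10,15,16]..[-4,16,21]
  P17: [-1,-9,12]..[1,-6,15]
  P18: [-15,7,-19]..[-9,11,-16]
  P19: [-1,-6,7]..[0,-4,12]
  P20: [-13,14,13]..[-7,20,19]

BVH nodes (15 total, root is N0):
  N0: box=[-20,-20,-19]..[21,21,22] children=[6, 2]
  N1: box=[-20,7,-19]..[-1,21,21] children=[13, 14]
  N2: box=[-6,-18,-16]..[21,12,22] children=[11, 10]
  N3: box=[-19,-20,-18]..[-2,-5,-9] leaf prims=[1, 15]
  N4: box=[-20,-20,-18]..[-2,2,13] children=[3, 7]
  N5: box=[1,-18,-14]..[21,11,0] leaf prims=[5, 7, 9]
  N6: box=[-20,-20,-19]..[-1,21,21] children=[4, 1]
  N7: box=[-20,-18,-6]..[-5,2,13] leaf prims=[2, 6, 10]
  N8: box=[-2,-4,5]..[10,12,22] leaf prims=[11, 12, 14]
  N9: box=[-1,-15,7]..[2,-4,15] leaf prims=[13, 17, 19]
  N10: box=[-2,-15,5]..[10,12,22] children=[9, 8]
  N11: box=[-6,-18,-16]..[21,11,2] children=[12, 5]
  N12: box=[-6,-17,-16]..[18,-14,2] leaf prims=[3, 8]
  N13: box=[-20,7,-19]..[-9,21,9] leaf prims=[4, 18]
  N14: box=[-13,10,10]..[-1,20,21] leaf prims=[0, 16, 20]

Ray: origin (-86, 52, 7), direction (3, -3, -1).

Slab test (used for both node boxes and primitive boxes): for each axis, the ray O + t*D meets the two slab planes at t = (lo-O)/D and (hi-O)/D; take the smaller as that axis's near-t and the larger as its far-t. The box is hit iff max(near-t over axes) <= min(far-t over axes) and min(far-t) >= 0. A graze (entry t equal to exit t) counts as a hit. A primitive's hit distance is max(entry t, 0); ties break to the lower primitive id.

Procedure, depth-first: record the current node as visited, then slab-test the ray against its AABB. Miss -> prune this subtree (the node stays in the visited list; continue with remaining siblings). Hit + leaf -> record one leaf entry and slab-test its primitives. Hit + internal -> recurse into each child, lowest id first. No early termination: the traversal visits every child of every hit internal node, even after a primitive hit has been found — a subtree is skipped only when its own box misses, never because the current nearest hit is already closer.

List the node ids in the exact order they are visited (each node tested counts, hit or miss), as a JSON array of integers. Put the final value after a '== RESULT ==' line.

Traverse from the root:
N0 x:[22,107/3] y:[31/3,24] z:[-15,26] -> hit [22,24], descend [2, 6]
  N2 x:[80/3,107/3] y:[40/3,70/3] z:[-15,23] -> miss, prune
  N6 x:[22,85/3] y:[31/3,24] z:[-14,26] -> hit [22,24], descend [1, 4]
    N1 x:[22,85/3] y:[31/3,15] z:[-14,26] -> miss, prune
    N4 x:[22,28] y:[50/3,24] z:[-6,25] -> hit [22,24], descend [3, 7]
      N3 x:[67/3,28] y:[19,24] z:[16,25] -> hit [67/3,24] leaf, test {P1(miss), P15@t=68/3}
      N7 x:[22,27] y:[50/3,70/3] z:[-6,13] -> miss, prune

order=[0, 2, 6, 1, 4, 3, 7]  |boxes|=7  |leaves|=1  hit=P15

== RESULT ==
[0, 2, 6, 1, 4, 3, 7]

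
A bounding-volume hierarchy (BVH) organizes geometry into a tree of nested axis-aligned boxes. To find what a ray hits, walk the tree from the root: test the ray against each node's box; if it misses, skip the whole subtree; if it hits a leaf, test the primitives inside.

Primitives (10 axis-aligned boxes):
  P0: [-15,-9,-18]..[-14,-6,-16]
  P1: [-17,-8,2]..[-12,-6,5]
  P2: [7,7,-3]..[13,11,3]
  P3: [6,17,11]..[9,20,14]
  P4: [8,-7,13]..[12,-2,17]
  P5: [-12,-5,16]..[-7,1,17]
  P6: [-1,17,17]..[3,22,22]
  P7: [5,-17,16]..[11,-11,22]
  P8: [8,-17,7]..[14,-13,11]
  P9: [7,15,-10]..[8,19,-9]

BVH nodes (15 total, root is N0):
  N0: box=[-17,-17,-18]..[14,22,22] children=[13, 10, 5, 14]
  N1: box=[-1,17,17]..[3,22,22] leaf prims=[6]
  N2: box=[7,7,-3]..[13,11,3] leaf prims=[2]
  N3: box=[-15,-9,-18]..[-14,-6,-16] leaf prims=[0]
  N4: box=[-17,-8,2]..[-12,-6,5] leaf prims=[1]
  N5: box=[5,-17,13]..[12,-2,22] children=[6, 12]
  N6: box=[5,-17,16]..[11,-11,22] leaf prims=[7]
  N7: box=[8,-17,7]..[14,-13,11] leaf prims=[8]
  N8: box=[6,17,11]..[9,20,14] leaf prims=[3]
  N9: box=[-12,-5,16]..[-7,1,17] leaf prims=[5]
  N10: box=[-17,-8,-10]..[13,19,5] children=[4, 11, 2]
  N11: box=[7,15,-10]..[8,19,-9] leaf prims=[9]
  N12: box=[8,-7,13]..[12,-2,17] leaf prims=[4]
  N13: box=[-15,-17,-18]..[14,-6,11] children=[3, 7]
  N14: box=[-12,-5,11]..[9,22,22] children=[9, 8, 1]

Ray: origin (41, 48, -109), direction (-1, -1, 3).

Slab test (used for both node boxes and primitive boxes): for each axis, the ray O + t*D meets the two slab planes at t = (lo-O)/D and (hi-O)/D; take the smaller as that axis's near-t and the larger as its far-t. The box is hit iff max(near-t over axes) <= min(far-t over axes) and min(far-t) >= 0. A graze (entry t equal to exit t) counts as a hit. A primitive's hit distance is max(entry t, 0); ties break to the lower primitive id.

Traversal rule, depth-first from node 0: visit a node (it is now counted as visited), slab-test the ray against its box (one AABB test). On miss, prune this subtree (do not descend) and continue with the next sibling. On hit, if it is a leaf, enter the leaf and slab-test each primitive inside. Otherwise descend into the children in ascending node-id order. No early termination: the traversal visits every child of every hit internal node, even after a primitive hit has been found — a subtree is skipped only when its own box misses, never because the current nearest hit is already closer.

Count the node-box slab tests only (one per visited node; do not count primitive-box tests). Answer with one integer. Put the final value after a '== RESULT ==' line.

Traverse from the root:
N0 x:[27,58] y:[26,65] z:[91/3,131/3] -> hit [91/3,131/3], descend [5, 10, 13, 14]
  N5 x:[29,36] y:[50,65] z:[122/3,131/3] -> miss, prune
  N10 x:[28,58] y:[29,56] z:[33,38] -> hit [33,38], descend [2, 4, 11]
    N2 x:[28,34] y:[37,41] z:[106/3,112/3] -> miss, prune
    N4 x:[53,58] y:[54,56] z:[37,38] -> miss, prune
    N11 x:[33,34] y:[29,33] z:[33,100/3] -> hit [33,33] leaf, test {P9@t=33}
  N13 x:[27,56] y:[54,65] z:[91/3,40] -> miss, prune
  N14 x:[32,53] y:[26,53] z:[40,131/3] -> hit [40,131/3], descend [1, 8, 9]
    N1 x:[38,42] y:[26,31] z:[42,131/3] -> miss, prune
    N8 x:[32,35] y:[28,31] z:[40,41] -> miss, prune
    N9 x:[48,53] y:[47,53] z:[125/3,42] -> miss, prune

11 AABB tests over nodes [0, 5, 10, 2, 4, 11, 13, 14, 1, 8, 9]; 1 leaf entered; closest P9.

== RESULT ==
11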